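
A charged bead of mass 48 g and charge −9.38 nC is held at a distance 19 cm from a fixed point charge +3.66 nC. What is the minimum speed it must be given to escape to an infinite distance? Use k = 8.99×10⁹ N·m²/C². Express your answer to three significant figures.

8.23×10⁻³ m/s

To just escape, total mechanical energy must reach zero at infinity: ½mv²_min + U = 0, so ½mv²_min = −U = |kQq|/r.
|U| = |kQq|/r = (8.99×10⁹ N·m²/C²)(3.66×10⁻⁹)(9.38×10⁻⁹)/(0.190) = 1.62×10⁻⁶ J.
v_min = √(2|U|/m) = √(2·1.62×10⁻⁶/0.0480) = 8.23×10⁻³ m/s.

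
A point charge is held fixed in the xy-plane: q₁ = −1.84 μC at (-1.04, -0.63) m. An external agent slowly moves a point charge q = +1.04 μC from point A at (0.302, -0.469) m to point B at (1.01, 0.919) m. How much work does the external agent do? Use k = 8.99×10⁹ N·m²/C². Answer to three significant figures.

For quasistatic motion the external work equals the change in potential energy: W_ext = qΔV = q(V_B − V_A).
At A: distance to the source charge is 1.35 m; V_A = kq₁/r = -1.22×10⁴ V.
At B: distance to the source charge is 2.57 m; V_B = kq₁/r = -6440 V.
ΔV = V_B − V_A = 5800 V.
W_ext = qΔV = (1.04×10⁻⁶ C)(5800 V) = 6.03×10⁻³ J.

6.03×10⁻³ J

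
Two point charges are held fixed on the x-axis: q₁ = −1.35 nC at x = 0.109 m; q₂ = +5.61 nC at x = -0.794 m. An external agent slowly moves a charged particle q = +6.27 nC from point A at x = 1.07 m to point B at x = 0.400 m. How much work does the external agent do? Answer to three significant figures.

-8.71×10⁻⁸ J

For quasistatic motion the external work equals the change in potential energy: W_ext = qΔV = q(V_B − V_A).
At A: distances to the source charges are 0.961 m, 1.86 m; V_A = Σ kqᵢ/rᵢ = 14.4 V.
At B: distances to the source charges are 0.291 m, 1.19 m; V_B = Σ kqᵢ/rᵢ = 0.533 V.
ΔV = V_B − V_A = -13.9 V.
W_ext = qΔV = (6.27×10⁻⁹ C)(-13.9 V) = -8.71×10⁻⁸ J.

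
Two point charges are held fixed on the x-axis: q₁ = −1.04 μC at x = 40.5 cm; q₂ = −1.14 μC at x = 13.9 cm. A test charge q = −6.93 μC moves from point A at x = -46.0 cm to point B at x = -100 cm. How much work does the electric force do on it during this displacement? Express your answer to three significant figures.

The work done by the electric force is W_field = −ΔU = −q(V_B − V_A) = q(V_A − V_B).
At A: distances to the source charges are 0.865 m, 0.599 m; V_A = Σ kqᵢ/rᵢ = -2.79×10⁴ V.
At B: distances to the source charges are 1.41 m, 1.14 m; V_B = Σ kqᵢ/rᵢ = -1.57×10⁴ V.
ΔV = V_B − V_A = 1.23×10⁴ V.
W_field = −qΔV = −(-6.93×10⁻⁶ C)(1.23×10⁴ V) = 0.0850 J.

0.0850 J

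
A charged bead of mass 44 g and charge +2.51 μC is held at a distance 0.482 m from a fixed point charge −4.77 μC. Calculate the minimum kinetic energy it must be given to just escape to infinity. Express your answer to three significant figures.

To just escape, total mechanical energy must reach zero at infinity: ½mv²_min + U = 0, so ½mv²_min = −U = |kQq|/r.
|U| = |kQq|/r = (8.99×10⁹ N·m²/C²)(4.77×10⁻⁶)(2.51×10⁻⁶)/(0.482) = 0.223 J.

0.223 J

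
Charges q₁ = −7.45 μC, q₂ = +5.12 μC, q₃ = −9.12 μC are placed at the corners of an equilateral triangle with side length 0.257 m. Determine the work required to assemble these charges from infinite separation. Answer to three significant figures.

The work to assemble the configuration equals its total potential energy, U = Σ kqᵢqⱼ/rᵢⱼ over all pairs.
All three pair separations equal the side length, 0.257 m.
U = (-1.33) + (2.38) + (-1.63) = -0.591 J.

-0.591 J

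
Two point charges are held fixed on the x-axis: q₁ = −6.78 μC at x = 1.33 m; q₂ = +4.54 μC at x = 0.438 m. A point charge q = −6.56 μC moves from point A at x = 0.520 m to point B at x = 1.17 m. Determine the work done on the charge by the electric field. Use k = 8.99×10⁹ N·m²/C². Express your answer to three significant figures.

The work done by the electric force is W_field = −ΔU = −q(V_B − V_A) = q(V_A − V_B).
At A: distances to the source charges are 0.810 m, 0.0820 m; V_A = Σ kqᵢ/rᵢ = 4.22×10⁵ V.
At B: distances to the source charges are 0.160 m, 0.732 m; V_B = Σ kqᵢ/rᵢ = -3.25×10⁵ V.
ΔV = V_B − V_A = -7.48×10⁵ V.
W_field = −qΔV = −(-6.56×10⁻⁶ C)(-7.48×10⁵ V) = -4.90 J.

-4.90 J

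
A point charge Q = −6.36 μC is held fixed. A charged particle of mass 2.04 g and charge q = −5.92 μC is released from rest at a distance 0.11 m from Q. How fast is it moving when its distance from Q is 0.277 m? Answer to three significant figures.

Only the electrostatic force acts, so mechanical energy is conserved: ½mv² = U₁ − U₂ = kQq(1/r₁ − 1/r₂).
U₁ − U₂ = (8.99×10⁹ N·m²/C²)(-6.36×10⁻⁶ C)(-5.92×10⁻⁶ C)(1/0.110 − 1/0.277) = 1.86 J.
v = √(2·1.86/2.04×10⁻³) = 42.6 m/s.

42.6 m/s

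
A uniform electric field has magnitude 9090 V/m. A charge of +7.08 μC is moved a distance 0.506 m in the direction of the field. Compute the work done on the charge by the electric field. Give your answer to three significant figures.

0.0326 J

The potential change for a displacement 0.506 m in the direction of the field is ΔV = −Ed = -4600 V.
W_field = −qΔV = 0.0326 J.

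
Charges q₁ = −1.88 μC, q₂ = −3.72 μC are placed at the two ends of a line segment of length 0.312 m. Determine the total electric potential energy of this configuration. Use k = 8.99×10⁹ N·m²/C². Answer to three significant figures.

The assembly work is the sum of pairwise potential energies, U = Σ_{i<j} kqᵢqⱼ/rᵢⱼ.
The separation is r = 0.312 m.
U = (0.202) = 0.202 J.

0.202 J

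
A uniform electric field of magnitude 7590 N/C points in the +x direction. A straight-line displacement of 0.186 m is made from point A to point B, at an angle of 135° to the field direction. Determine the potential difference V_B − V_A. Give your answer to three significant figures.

998 V

Only the component of displacement along E changes the potential: ΔV = −E·d·cosθ.
ΔV = −(7590 V/m)(0.186 m)cos135° = 998 V.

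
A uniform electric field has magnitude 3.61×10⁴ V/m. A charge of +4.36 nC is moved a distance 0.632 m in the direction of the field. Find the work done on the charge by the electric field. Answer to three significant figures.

The potential change for a displacement 0.632 m in the direction of the field is ΔV = −Ed = -2.28×10⁴ V.
W_field = −qΔV = 9.95×10⁻⁵ J.

9.95×10⁻⁵ J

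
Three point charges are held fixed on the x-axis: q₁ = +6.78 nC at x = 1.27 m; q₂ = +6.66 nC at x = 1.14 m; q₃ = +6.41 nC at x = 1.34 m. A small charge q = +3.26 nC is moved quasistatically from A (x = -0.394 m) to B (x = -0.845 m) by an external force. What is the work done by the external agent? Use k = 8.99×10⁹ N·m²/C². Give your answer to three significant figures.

For quasistatic motion the external work equals the change in potential energy: W_ext = qΔV = q(V_B − V_A).
At A: distances to the source charges are 1.66 m, 1.53 m, 1.73 m; V_A = Σ kqᵢ/rᵢ = 109 V.
At B: distances to the source charges are 2.12 m, 1.98 m, 2.19 m; V_B = Σ kqᵢ/rᵢ = 85.4 V.
ΔV = V_B − V_A = -23.5 V.
W_ext = qΔV = (3.26×10⁻⁹ C)(-23.5 V) = -7.67×10⁻⁸ J.

-7.67×10⁻⁸ J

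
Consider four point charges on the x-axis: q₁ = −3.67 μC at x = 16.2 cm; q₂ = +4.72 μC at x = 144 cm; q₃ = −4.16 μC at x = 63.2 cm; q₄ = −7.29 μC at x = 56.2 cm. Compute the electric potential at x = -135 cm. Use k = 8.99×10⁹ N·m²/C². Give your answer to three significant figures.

-5.98×10⁴ V

Electric potential is a scalar, so the contributions from each charge add algebraically: V = Σ kqᵢ/rᵢ.
Distances from the field point to each charge: r₁ = 1.51 m, r₂ = 2.79 m, r₃ = 1.98 m, r₄ = 1.91 m.
V = k[(-3.67×10⁻⁶)/(1.51) + (4.72×10⁻⁶)/(2.79) + (-4.16×10⁻⁶)/(1.98) + (-7.29×10⁻⁶)/(1.91)] = -5.98×10⁴ V.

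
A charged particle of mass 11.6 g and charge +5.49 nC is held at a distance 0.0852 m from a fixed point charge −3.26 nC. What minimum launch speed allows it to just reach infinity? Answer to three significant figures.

To just escape, total mechanical energy must reach zero at infinity: ½mv²_min + U = 0, so ½mv²_min = −U = |kQq|/r.
|U| = |kQq|/r = (8.99×10⁹ N·m²/C²)(3.26×10⁻⁹)(5.49×10⁻⁹)/(0.0852) = 1.89×10⁻⁶ J.
v_min = √(2|U|/m) = √(2·1.89×10⁻⁶/0.0116) = 0.0180 m/s.

0.0180 m/s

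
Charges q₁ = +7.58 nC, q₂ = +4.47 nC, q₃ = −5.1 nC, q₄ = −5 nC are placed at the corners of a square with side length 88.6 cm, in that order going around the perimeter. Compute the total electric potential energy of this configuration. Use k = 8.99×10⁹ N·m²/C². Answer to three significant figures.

The assembly work is the sum of pairwise potential energies, U = Σ_{i<j} kqᵢqⱼ/rᵢⱼ.
The four side pairs have separation 0.886 m and the two diagonal pairs 1.25 m.
Summing all 6 pair terms gives U = -4.51×10⁻⁷ J.

-4.51×10⁻⁷ J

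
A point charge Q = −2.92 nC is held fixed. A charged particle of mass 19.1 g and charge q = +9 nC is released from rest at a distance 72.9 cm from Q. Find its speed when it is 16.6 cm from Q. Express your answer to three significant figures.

0.0107 m/s

Only the electrostatic force acts, so mechanical energy is conserved: ½mv² = U₁ − U₂ = kQq(1/r₁ − 1/r₂).
U₁ − U₂ = (8.99×10⁹ N·m²/C²)(-2.92×10⁻⁹ C)(9.00×10⁻⁹ C)(1/0.729 − 1/0.166) = 1.10×10⁻⁶ J.
v = √(2·1.10×10⁻⁶/0.0191) = 0.0107 m/s.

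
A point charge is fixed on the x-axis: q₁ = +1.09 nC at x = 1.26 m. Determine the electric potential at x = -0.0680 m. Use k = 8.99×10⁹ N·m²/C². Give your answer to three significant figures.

7.38 V

Electric potential is a scalar, so the contributions from each charge add algebraically: V = Σ kqᵢ/rᵢ.
V = k[(1.09×10⁻⁹)/(1.33)] = 7.38 V.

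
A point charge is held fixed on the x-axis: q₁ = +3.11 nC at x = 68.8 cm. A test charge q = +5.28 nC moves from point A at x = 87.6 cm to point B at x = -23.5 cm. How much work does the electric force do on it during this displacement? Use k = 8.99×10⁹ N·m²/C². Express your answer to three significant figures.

6.25×10⁻⁷ J

The work done by the electric force is W_field = −ΔU = −q(V_B − V_A) = q(V_A − V_B).
At A: distance to the source charge is 0.188 m; V_A = kq₁/r = 149 V.
At B: distance to the source charge is 0.923 m; V_B = kq₁/r = 30.3 V.
ΔV = V_B − V_A = -118 V.
W_field = −qΔV = −(5.28×10⁻⁹ C)(-118 V) = 6.25×10⁻⁷ J.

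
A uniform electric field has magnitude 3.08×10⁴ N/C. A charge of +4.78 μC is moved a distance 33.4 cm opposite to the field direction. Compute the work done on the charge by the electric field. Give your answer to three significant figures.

The potential change for a displacement 33.4 cm opposite to the field direction is ΔV = +Ed = 1.03×10⁴ V.
W_field = −qΔV = -0.0492 J.

-0.0492 J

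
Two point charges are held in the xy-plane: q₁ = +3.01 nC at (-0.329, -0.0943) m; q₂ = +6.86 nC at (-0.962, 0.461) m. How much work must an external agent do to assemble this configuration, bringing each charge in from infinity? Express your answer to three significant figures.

The work to assemble the configuration equals its total potential energy, U = Σ kqᵢqⱼ/rᵢⱼ over all pairs.
Pair separations: r₁₂ = 0.842 m.
U = (2.20×10⁻⁷) = 2.20×10⁻⁷ J.

2.20×10⁻⁷ J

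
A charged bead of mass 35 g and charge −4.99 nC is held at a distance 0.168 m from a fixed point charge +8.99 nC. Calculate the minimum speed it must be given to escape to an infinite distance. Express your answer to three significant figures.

To just escape, total mechanical energy must reach zero at infinity: ½mv²_min + U = 0, so ½mv²_min = −U = |kQq|/r.
|U| = |kQq|/r = (8.99×10⁹ N·m²/C²)(8.99×10⁻⁹)(4.99×10⁻⁹)/(0.168) = 2.40×10⁻⁶ J.
v_min = √(2|U|/m) = √(2·2.40×10⁻⁶/0.0350) = 0.0117 m/s.

0.0117 m/s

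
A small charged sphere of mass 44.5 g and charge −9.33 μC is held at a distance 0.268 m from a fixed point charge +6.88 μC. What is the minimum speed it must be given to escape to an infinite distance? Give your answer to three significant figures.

9.84 m/s

To just escape, total mechanical energy must reach zero at infinity: ½mv²_min + U = 0, so ½mv²_min = −U = |kQq|/r.
|U| = |kQq|/r = (8.99×10⁹ N·m²/C²)(6.88×10⁻⁶)(9.33×10⁻⁶)/(0.268) = 2.15 J.
v_min = √(2|U|/m) = √(2·2.15/0.0445) = 9.84 m/s.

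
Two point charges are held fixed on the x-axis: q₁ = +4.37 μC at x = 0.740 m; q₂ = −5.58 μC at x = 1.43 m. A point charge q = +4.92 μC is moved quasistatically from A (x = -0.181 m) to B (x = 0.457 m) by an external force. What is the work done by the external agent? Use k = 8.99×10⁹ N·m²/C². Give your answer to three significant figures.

For quasistatic motion the external work equals the change in potential energy: W_ext = qΔV = q(V_B − V_A).
At A: distances to the source charges are 0.921 m, 1.61 m; V_A = Σ kqᵢ/rᵢ = 1.15×10⁴ V.
At B: distances to the source charges are 0.283 m, 0.973 m; V_B = Σ kqᵢ/rᵢ = 8.73×10⁴ V.
ΔV = V_B − V_A = 7.57×10⁴ V.
W_ext = qΔV = (4.92×10⁻⁶ C)(7.57×10⁴ V) = 0.373 J.

0.373 J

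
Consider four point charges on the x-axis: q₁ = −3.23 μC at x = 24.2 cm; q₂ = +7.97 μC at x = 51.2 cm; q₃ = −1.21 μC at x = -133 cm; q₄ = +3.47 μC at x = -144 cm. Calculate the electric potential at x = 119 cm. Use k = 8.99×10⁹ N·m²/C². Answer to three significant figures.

The total potential is the scalar sum of each charge's contribution, V = Σ kqᵢ/rᵢ.
Distances from the field point to each charge: r₁ = 0.948 m, r₂ = 0.678 m, r₃ = 2.52 m, r₄ = 2.63 m.
V = k[(-3.23×10⁻⁶)/(0.948) + (7.97×10⁻⁶)/(0.678) + (-1.21×10⁻⁶)/(2.52) + (3.47×10⁻⁶)/(2.63)] = 8.26×10⁴ V.

8.26×10⁴ V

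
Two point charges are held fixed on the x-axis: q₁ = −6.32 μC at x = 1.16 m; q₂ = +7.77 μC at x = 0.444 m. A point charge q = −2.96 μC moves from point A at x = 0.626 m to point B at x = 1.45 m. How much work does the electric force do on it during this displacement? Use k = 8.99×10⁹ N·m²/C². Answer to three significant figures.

-1.20 J

The work done by the electric force is W_field = −ΔU = −q(V_B − V_A) = q(V_A − V_B).
At A: distances to the source charges are 0.534 m, 0.182 m; V_A = Σ kqᵢ/rᵢ = 2.77×10⁵ V.
At B: distances to the source charges are 0.290 m, 1.01 m; V_B = Σ kqᵢ/rᵢ = -1.26×10⁵ V.
ΔV = V_B − V_A = -4.04×10⁵ V.
W_field = −qΔV = −(-2.96×10⁻⁶ C)(-4.04×10⁵ V) = -1.20 J.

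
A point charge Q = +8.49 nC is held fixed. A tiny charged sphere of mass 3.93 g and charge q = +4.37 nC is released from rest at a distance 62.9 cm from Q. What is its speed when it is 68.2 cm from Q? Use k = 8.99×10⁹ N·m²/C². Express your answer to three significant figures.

Only the electrostatic force acts, so mechanical energy is conserved: ½mv² = U₁ − U₂ = kQq(1/r₁ − 1/r₂).
U₁ − U₂ = (8.99×10⁹ N·m²/C²)(8.49×10⁻⁹ C)(4.37×10⁻⁹ C)(1/0.629 − 1/0.682) = 4.12×10⁻⁸ J.
v = √(2·4.12×10⁻⁸/3.93×10⁻³) = 4.58×10⁻³ m/s.

4.58×10⁻³ m/s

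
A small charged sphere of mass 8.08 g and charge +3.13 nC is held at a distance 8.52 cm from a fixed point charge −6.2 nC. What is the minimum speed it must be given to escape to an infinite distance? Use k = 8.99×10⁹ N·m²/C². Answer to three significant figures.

To just escape, total mechanical energy must reach zero at infinity: ½mv²_min + U = 0, so ½mv²_min = −U = |kQq|/r.
|U| = |kQq|/r = (8.99×10⁹ N·m²/C²)(6.20×10⁻⁹)(3.13×10⁻⁹)/(0.0852) = 2.05×10⁻⁶ J.
v_min = √(2|U|/m) = √(2·2.05×10⁻⁶/8.08×10⁻³) = 0.0225 m/s.

0.0225 m/s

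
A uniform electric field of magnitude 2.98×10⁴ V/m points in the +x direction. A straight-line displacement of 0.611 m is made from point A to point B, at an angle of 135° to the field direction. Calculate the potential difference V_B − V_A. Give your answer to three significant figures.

1.29×10⁴ V

Only the component of displacement along E changes the potential: ΔV = −E·d·cosθ.
ΔV = −(2.98×10⁴ V/m)(0.611 m)cos135° = 1.29×10⁴ V.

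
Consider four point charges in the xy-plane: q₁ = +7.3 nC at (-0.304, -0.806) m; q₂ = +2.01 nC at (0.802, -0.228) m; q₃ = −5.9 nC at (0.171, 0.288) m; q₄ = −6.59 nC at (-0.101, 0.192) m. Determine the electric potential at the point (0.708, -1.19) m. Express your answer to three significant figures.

The total potential is the scalar sum of each charge's contribution, V = Σ kqᵢ/rᵢ.
Distances from the field point to each charge: r₁ = 1.08 m, r₂ = 0.967 m, r₃ = 1.57 m, r₄ = 1.60 m.
V = k[(7.30×10⁻⁹)/(1.08) + (2.01×10⁻⁹)/(0.967) + (-5.90×10⁻⁹)/(1.57) + (-6.59×10⁻⁹)/(1.60)] = 8.60 V.

8.60 V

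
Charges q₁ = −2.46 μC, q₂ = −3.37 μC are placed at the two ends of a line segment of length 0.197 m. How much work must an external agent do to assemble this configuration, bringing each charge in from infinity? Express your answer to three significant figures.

0.378 J

The assembly work is the sum of pairwise potential energies, U = Σ_{i<j} kqᵢqⱼ/rᵢⱼ.
The separation is r = 0.197 m.
U = (0.378) = 0.378 J.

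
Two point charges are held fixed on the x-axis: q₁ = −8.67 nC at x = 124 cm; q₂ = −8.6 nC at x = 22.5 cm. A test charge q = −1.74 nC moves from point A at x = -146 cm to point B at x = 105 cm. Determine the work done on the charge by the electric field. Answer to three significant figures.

The work done by the electric force is W_field = −ΔU = −q(V_B − V_A) = q(V_A − V_B).
At A: distances to the source charges are 2.70 m, 1.69 m; V_A = Σ kqᵢ/rᵢ = -74.8 V.
At B: distances to the source charges are 0.190 m, 0.825 m; V_B = Σ kqᵢ/rᵢ = -504 V.
ΔV = V_B − V_A = -429 V.
W_field = −qΔV = −(-1.74×10⁻⁹ C)(-429 V) = -7.47×10⁻⁷ J.

-7.47×10⁻⁷ J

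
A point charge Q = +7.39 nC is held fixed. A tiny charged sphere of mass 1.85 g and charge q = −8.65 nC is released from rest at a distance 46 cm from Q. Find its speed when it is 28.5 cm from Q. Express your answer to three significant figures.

0.0288 m/s

Only the electrostatic force acts, so mechanical energy is conserved: ½mv² = U₁ − U₂ = kQq(1/r₁ − 1/r₂).
U₁ − U₂ = (8.99×10⁹ N·m²/C²)(7.39×10⁻⁹ C)(-8.65×10⁻⁹ C)(1/0.460 − 1/0.285) = 7.67×10⁻⁷ J.
v = √(2·7.67×10⁻⁷/1.85×10⁻³) = 0.0288 m/s.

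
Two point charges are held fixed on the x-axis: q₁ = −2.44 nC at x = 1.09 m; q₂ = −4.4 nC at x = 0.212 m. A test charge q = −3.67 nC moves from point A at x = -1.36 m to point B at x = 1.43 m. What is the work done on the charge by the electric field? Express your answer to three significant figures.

The work done by the electric force is W_field = −ΔU = −q(V_B − V_A) = q(V_A − V_B).
At A: distances to the source charges are 2.45 m, 1.57 m; V_A = Σ kqᵢ/rᵢ = -34.1 V.
At B: distances to the source charges are 0.340 m, 1.22 m; V_B = Σ kqᵢ/rᵢ = -97.0 V.
ΔV = V_B − V_A = -62.9 V.
W_field = −qΔV = −(-3.67×10⁻⁹ C)(-62.9 V) = -2.31×10⁻⁷ J.

-2.31×10⁻⁷ J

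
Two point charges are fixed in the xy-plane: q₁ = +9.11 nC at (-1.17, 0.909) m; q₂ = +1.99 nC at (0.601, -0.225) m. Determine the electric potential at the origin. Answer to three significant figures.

The total potential is the scalar sum of each charge's contribution, V = Σ kqᵢ/rᵢ.
Distances from the field point to each charge: r₁ = 1.48 m, r₂ = 0.642 m.
V = k[(9.11×10⁻⁹)/(1.48) + (1.99×10⁻⁹)/(0.642)] = 83.2 V.

83.2 V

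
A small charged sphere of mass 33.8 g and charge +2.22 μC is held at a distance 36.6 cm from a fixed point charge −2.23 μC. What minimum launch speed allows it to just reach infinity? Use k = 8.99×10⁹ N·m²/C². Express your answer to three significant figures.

2.68 m/s

To just escape, total mechanical energy must reach zero at infinity: ½mv²_min + U = 0, so ½mv²_min = −U = |kQq|/r.
|U| = |kQq|/r = (8.99×10⁹ N·m²/C²)(2.23×10⁻⁶)(2.22×10⁻⁶)/(0.366) = 0.122 J.
v_min = √(2|U|/m) = √(2·0.122/0.0338) = 2.68 m/s.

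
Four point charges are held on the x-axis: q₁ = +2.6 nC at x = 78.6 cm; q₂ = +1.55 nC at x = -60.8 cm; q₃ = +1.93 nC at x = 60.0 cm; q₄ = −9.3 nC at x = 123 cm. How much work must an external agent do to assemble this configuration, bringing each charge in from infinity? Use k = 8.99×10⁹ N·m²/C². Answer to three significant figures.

-5.25×10⁻⁷ J

The assembly work is the sum of pairwise potential energies, U = Σ_{i<j} kqᵢqⱼ/rᵢⱼ.
Pair separations: r₁₂ = 1.39 m, r₁₃ = 0.186 m, r₁₄ = 0.444 m, r₂₃ = 1.21 m, r₂₄ = 1.84 m, r₃₄ = 0.630 m.
Summing all 6 pair terms gives U = -5.25×10⁻⁷ J.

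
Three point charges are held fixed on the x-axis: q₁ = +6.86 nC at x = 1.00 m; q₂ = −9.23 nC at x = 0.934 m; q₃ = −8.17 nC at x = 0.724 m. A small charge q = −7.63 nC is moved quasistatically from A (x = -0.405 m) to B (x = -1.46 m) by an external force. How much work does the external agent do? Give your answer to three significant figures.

-3.05×10⁻⁷ J

For quasistatic motion the external work equals the change in potential energy: W_ext = qΔV = q(V_B − V_A).
At A: distances to the source charges are 1.41 m, 1.34 m, 1.13 m; V_A = Σ kqᵢ/rᵢ = -83.1 V.
At B: distances to the source charges are 2.46 m, 2.39 m, 2.18 m; V_B = Σ kqᵢ/rᵢ = -43.2 V.
ΔV = V_B − V_A = 39.9 V.
W_ext = qΔV = (-7.63×10⁻⁹ C)(39.9 V) = -3.05×10⁻⁷ J.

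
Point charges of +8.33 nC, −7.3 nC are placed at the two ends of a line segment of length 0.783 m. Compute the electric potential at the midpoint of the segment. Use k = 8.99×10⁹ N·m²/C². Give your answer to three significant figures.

The total potential is the scalar sum of each charge's contribution, V = Σ kqᵢ/rᵢ.
Each charge is 0.392 m from the midpoint.
V = k[(8.33×10⁻⁹)/(0.392) + (-7.30×10⁻⁹)/(0.392)] = 23.7 V.

23.7 V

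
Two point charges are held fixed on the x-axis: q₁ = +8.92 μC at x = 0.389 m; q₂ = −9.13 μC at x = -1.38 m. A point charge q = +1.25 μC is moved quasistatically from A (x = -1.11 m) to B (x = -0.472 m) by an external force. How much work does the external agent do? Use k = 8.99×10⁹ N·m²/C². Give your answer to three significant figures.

0.317 J

For quasistatic motion the external work equals the change in potential energy: W_ext = qΔV = q(V_B − V_A).
At A: distances to the source charges are 1.50 m, 0.270 m; V_A = Σ kqᵢ/rᵢ = -2.50×10⁵ V.
At B: distances to the source charges are 0.861 m, 0.908 m; V_B = Σ kqᵢ/rᵢ = 2740 V.
ΔV = V_B − V_A = 2.53×10⁵ V.
W_ext = qΔV = (1.25×10⁻⁶ C)(2.53×10⁵ V) = 0.317 J.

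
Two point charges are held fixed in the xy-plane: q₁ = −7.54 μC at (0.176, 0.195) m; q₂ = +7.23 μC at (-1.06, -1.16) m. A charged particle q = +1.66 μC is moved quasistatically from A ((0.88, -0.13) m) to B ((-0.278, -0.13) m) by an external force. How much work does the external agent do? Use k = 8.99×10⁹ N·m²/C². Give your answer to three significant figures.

For quasistatic motion the external work equals the change in potential energy: W_ext = qΔV = q(V_B − V_A).
At A: distances to the source charges are 0.775 m, 2.20 m; V_A = Σ kqᵢ/rᵢ = -5.78×10⁴ V.
At B: distances to the source charges are 0.558 m, 1.29 m; V_B = Σ kqᵢ/rᵢ = -7.11×10⁴ V.
ΔV = V_B − V_A = -1.33×10⁴ V.
W_ext = qΔV = (1.66×10⁻⁶ C)(-1.33×10⁴ V) = -0.0221 J.

-0.0221 J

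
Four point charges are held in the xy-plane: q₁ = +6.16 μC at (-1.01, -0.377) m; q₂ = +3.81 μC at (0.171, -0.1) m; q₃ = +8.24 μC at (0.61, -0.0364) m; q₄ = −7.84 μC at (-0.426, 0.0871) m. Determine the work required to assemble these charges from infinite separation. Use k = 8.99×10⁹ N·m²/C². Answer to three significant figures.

The assembly work is the sum of pairwise potential energies, U = Σ_{i<j} kqᵢqⱼ/rᵢⱼ.
Pair separations: r₁₂ = 1.21 m, r₁₃ = 1.66 m, r₁₄ = 0.746 m, r₂₃ = 0.444 m, r₂₄ = 0.626 m, r₃₄ = 1.04 m.
Summing all 6 pair terms gives U = -0.482 J.

-0.482 J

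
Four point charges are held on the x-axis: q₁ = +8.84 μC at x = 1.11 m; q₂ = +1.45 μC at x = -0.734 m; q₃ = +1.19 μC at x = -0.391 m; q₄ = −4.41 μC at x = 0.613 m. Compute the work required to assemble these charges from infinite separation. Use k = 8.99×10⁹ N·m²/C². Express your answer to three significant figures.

The assembly work is the sum of pairwise potential energies, U = Σ_{i<j} kqᵢqⱼ/rᵢⱼ.
Pair separations: r₁₂ = 1.84 m, r₁₃ = 1.50 m, r₁₄ = 0.497 m, r₂₃ = 0.343 m, r₂₄ = 1.35 m, r₃₄ = 1.00 m.
Summing all 6 pair terms gives U = -0.624 J.

-0.624 J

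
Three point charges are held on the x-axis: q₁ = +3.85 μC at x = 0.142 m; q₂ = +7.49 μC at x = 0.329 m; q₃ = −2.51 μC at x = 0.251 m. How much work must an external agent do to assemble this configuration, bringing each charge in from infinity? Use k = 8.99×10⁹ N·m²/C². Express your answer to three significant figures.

-1.58 J

The assembly work is the sum of pairwise potential energies, U = Σ_{i<j} kqᵢqⱼ/rᵢⱼ.
Pair separations: r₁₂ = 0.187 m, r₁₃ = 0.109 m, r₂₃ = 0.0780 m.
U = (1.39) + (-0.797) + (-2.17) = -1.58 J.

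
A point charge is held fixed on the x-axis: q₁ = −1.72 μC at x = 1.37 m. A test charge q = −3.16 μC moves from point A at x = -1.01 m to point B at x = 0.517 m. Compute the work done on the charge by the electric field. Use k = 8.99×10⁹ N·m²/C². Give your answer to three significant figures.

-0.0368 J

The work done by the electric force is W_field = −ΔU = −q(V_B − V_A) = q(V_A − V_B).
At A: distance to the source charge is 2.38 m; V_A = kq₁/r = -6500 V.
At B: distance to the source charge is 0.853 m; V_B = kq₁/r = -1.81×10⁴ V.
ΔV = V_B − V_A = -1.16×10⁴ V.
W_field = −qΔV = −(-3.16×10⁻⁶ C)(-1.16×10⁴ V) = -0.0368 J.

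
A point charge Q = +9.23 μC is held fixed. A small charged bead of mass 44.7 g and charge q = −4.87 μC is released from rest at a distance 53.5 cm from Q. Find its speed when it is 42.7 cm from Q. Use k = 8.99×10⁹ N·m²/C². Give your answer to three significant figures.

Only the electrostatic force acts, so mechanical energy is conserved: ½mv² = U₁ − U₂ = kQq(1/r₁ − 1/r₂).
U₁ − U₂ = (8.99×10⁹ N·m²/C²)(9.23×10⁻⁶ C)(-4.87×10⁻⁶ C)(1/0.535 − 1/0.427) = 0.191 J.
v = √(2·0.191/0.0447) = 2.92 m/s.

2.92 m/s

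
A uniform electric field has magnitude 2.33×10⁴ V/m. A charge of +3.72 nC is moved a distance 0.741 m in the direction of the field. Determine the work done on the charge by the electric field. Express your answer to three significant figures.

The potential change for a displacement 0.741 m in the direction of the field is ΔV = −Ed = -1.73×10⁴ V.
W_field = −qΔV = 6.42×10⁻⁵ J.

6.42×10⁻⁵ J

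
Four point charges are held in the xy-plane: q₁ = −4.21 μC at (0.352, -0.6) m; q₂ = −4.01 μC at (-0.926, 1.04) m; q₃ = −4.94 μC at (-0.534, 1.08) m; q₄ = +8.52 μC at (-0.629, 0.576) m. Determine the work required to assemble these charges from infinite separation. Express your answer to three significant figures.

-0.882 J

The assembly work is the sum of pairwise potential energies, U = Σ_{i<j} kqᵢqⱼ/rᵢⱼ.
Pair separations: r₁₂ = 2.08 m, r₁₃ = 1.90 m, r₁₄ = 1.53 m, r₂₃ = 0.394 m, r₂₄ = 0.551 m, r₃₄ = 0.513 m.
Summing all 6 pair terms gives U = -0.882 J.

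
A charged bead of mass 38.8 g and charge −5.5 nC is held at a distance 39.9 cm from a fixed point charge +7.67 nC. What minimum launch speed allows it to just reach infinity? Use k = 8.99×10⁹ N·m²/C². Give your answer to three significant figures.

To just escape, total mechanical energy must reach zero at infinity: ½mv²_min + U = 0, so ½mv²_min = −U = |kQq|/r.
|U| = |kQq|/r = (8.99×10⁹ N·m²/C²)(7.67×10⁻⁹)(5.50×10⁻⁹)/(0.399) = 9.50×10⁻⁷ J.
v_min = √(2|U|/m) = √(2·9.50×10⁻⁷/0.0388) = 7.00×10⁻³ m/s.

7.00×10⁻³ m/s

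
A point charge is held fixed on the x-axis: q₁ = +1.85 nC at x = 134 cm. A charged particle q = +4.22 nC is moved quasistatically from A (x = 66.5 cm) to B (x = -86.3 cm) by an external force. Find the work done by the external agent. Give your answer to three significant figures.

-7.21×10⁻⁸ J

For quasistatic motion the external work equals the change in potential energy: W_ext = qΔV = q(V_B − V_A).
At A: distance to the source charge is 0.675 m; V_A = kq₁/r = 24.6 V.
At B: distance to the source charge is 2.20 m; V_B = kq₁/r = 7.55 V.
ΔV = V_B − V_A = -17.1 V.
W_ext = qΔV = (4.22×10⁻⁹ C)(-17.1 V) = -7.21×10⁻⁸ J.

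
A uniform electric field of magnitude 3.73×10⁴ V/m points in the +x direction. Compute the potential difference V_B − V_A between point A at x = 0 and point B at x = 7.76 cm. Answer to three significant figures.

In a uniform field, potential decreases in the direction of E: V_B − V_A = −E·Δx.
V_B − V_A = −(3.73×10⁴ V/m)(0.0776 m) = -2890 V.

-2890 V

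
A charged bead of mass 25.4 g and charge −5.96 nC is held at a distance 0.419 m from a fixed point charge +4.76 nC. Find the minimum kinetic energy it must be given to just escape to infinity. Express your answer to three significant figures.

6.09×10⁻⁷ J

To just escape, total mechanical energy must reach zero at infinity: ½mv²_min + U = 0, so ½mv²_min = −U = |kQq|/r.
|U| = |kQq|/r = (8.99×10⁹ N·m²/C²)(4.76×10⁻⁹)(5.96×10⁻⁹)/(0.419) = 6.09×10⁻⁷ J.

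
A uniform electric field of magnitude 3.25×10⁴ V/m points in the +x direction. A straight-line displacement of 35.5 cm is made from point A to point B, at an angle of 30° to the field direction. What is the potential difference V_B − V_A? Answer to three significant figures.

-9990 V

Only the component of displacement along E changes the potential: ΔV = −E·d·cosθ.
ΔV = −(3.25×10⁴ V/m)(0.355 m)cos30° = -9990 V.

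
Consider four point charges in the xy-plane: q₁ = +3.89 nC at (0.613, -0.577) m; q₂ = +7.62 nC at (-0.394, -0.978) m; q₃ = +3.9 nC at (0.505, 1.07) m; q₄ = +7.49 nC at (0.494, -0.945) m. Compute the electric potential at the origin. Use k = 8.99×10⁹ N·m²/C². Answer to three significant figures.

Electric potential is a scalar, so the contributions from each charge add algebraically: V = Σ kqᵢ/rᵢ.
Distances from the field point to each charge: r₁ = 0.842 m, r₂ = 1.05 m, r₃ = 1.18 m, r₄ = 1.07 m.
V = k[(3.89×10⁻⁹)/(0.842) + (7.62×10⁻⁹)/(1.05) + (3.90×10⁻⁹)/(1.18) + (7.49×10⁻⁹)/(1.07)] = 199 V.

199 V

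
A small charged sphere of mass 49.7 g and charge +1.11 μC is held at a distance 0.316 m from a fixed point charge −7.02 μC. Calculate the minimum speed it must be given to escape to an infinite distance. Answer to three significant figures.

2.99 m/s

To just escape, total mechanical energy must reach zero at infinity: ½mv²_min + U = 0, so ½mv²_min = −U = |kQq|/r.
|U| = |kQq|/r = (8.99×10⁹ N·m²/C²)(7.02×10⁻⁶)(1.11×10⁻⁶)/(0.316) = 0.222 J.
v_min = √(2|U|/m) = √(2·0.222/0.0497) = 2.99 m/s.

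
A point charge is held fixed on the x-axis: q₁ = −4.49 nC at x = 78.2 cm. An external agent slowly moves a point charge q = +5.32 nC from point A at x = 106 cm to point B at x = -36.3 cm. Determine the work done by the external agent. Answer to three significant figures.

For quasistatic motion the external work equals the change in potential energy: W_ext = qΔV = q(V_B − V_A).
At A: distance to the source charge is 0.278 m; V_A = kq₁/r = -145 V.
At B: distance to the source charge is 1.15 m; V_B = kq₁/r = -35.3 V.
ΔV = V_B − V_A = 110 V.
W_ext = qΔV = (5.32×10⁻⁹ C)(110 V) = 5.85×10⁻⁷ J.

5.85×10⁻⁷ J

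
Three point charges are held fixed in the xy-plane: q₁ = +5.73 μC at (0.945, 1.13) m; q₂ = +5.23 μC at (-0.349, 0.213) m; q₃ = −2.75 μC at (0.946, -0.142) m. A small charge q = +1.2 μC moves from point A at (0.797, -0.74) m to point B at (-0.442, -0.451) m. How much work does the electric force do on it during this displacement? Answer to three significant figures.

-0.0700 J

The work done by the electric force is W_field = −ΔU = −q(V_B − V_A) = q(V_A − V_B).
At A: distances to the source charges are 1.88 m, 1.49 m, 0.616 m; V_A = Σ kqᵢ/rᵢ = 1.89×10⁴ V.
At B: distances to the source charges are 2.10 m, 0.670 m, 1.42 m; V_B = Σ kqᵢ/rᵢ = 7.72×10⁴ V.
ΔV = V_B − V_A = 5.83×10⁴ V.
W_field = −qΔV = −(1.20×10⁻⁶ C)(5.83×10⁴ V) = -0.0700 J.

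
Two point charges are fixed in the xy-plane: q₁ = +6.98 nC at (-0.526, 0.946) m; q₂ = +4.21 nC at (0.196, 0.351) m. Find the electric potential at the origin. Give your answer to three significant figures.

The total potential is the scalar sum of each charge's contribution, V = Σ kqᵢ/rᵢ.
Distances from the field point to each charge: r₁ = 1.08 m, r₂ = 0.402 m.
V = k[(6.98×10⁻⁹)/(1.08) + (4.21×10⁻⁹)/(0.402)] = 152 V.

152 V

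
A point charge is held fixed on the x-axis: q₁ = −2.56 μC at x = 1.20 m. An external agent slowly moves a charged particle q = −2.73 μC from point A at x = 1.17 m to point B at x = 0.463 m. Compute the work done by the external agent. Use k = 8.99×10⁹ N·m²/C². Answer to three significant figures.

-2.01 J

For quasistatic motion the external work equals the change in potential energy: W_ext = qΔV = q(V_B − V_A).
At A: distance to the source charge is 0.0300 m; V_A = kq₁/r = -7.67×10⁵ V.
At B: distance to the source charge is 0.737 m; V_B = kq₁/r = -3.12×10⁴ V.
ΔV = V_B − V_A = 7.36×10⁵ V.
W_ext = qΔV = (-2.73×10⁻⁶ C)(7.36×10⁵ V) = -2.01 J.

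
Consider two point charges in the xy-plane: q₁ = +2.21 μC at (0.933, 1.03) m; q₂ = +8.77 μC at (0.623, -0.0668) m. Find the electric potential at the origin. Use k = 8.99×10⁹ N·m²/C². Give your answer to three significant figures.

Electric potential is a scalar, so the contributions from each charge add algebraically: V = Σ kqᵢ/rᵢ.
Distances from the field point to each charge: r₁ = 1.39 m, r₂ = 0.627 m.
V = k[(2.21×10⁻⁶)/(1.39) + (8.77×10⁻⁶)/(0.627)] = 1.40×10⁵ V.

1.40×10⁵ V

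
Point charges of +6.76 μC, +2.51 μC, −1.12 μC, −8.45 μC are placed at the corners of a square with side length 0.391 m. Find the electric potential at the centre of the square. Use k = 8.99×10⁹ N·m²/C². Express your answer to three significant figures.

Electric potential is a scalar, so the contributions from each charge add algebraically: V = Σ kqᵢ/rᵢ.
The distance from each corner to the centre is a√2/2 = 0.276 m.
V = k[(6.76×10⁻⁶)/(0.276) + (2.51×10⁻⁶)/(0.276) + (-1.12×10⁻⁶)/(0.276) + (-8.45×10⁻⁶)/(0.276)] = -9750 V.

-9750 V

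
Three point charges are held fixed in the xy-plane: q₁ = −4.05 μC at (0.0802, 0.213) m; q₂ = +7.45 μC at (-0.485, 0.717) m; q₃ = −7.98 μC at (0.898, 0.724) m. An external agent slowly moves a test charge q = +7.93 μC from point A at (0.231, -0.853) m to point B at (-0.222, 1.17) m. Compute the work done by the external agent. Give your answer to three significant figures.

0.547 J

For quasistatic motion the external work equals the change in potential energy: W_ext = qΔV = q(V_B − V_A).
At A: distances to the source charges are 1.08 m, 1.73 m, 1.71 m; V_A = Σ kqᵢ/rᵢ = -3.69×10⁴ V.
At B: distances to the source charges are 1.00 m, 0.524 m, 1.21 m; V_B = Σ kqᵢ/rᵢ = 3.21×10⁴ V.
ΔV = V_B − V_A = 6.90×10⁴ V.
W_ext = qΔV = (7.93×10⁻⁶ C)(6.90×10⁴ V) = 0.547 J.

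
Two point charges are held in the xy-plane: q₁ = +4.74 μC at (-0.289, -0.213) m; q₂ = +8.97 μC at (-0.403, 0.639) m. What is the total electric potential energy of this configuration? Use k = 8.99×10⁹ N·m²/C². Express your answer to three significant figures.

The work to assemble the configuration equals its total potential energy, U = Σ kqᵢqⱼ/rᵢⱼ over all pairs.
Pair separations: r₁₂ = 0.860 m.
U = (0.445) = 0.445 J.

0.445 J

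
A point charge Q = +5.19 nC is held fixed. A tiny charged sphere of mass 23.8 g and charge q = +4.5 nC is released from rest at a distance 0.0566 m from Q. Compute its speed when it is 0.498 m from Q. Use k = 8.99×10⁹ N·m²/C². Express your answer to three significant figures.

Only the electrostatic force acts, so mechanical energy is conserved: ½mv² = U₁ − U₂ = kQq(1/r₁ − 1/r₂).
U₁ − U₂ = (8.99×10⁹ N·m²/C²)(5.19×10⁻⁹ C)(4.50×10⁻⁹ C)(1/0.0566 − 1/0.498) = 3.29×10⁻⁶ J.
v = √(2·3.29×10⁻⁶/0.0238) = 0.0166 m/s.

0.0166 m/s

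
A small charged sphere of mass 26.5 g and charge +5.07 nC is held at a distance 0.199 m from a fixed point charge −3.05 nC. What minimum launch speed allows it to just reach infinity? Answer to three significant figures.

7.26×10⁻³ m/s

To just escape, total mechanical energy must reach zero at infinity: ½mv²_min + U = 0, so ½mv²_min = −U = |kQq|/r.
|U| = |kQq|/r = (8.99×10⁹ N·m²/C²)(3.05×10⁻⁹)(5.07×10⁻⁹)/(0.199) = 6.99×10⁻⁷ J.
v_min = √(2|U|/m) = √(2·6.99×10⁻⁷/0.0265) = 7.26×10⁻³ m/s.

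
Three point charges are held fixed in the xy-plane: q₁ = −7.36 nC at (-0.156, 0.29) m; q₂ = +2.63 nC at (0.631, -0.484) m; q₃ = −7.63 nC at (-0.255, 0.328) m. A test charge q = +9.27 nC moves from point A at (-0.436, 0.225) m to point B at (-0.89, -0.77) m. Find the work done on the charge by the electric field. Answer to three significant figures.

The work done by the electric force is W_field = −ΔU = −q(V_B − V_A) = q(V_A − V_B).
At A: distances to the source charges are 0.287 m, 1.28 m, 0.208 m; V_A = Σ kqᵢ/rᵢ = -541 V.
At B: distances to the source charges are 1.29 m, 1.55 m, 1.27 m; V_B = Σ kqᵢ/rᵢ = -90.1 V.
ΔV = V_B − V_A = 451 V.
W_field = −qΔV = −(9.27×10⁻⁹ C)(451 V) = -4.18×10⁻⁶ J.

-4.18×10⁻⁶ J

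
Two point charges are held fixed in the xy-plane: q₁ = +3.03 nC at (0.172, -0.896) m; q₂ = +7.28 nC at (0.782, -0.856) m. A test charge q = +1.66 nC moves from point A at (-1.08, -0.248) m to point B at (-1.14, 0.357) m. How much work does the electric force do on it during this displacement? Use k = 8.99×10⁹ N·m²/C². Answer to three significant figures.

1.48×10⁻⁸ J

The work done by the electric force is W_field = −ΔU = −q(V_B − V_A) = q(V_A − V_B).
At A: distances to the source charges are 1.41 m, 1.96 m; V_A = Σ kqᵢ/rᵢ = 52.7 V.
At B: distances to the source charges are 1.81 m, 2.27 m; V_B = Σ kqᵢ/rᵢ = 43.8 V.
ΔV = V_B − V_A = -8.92 V.
W_field = −qΔV = −(1.66×10⁻⁹ C)(-8.92 V) = 1.48×10⁻⁸ J.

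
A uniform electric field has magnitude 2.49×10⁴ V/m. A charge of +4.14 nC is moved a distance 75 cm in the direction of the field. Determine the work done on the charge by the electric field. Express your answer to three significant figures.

The potential change for a displacement 75 cm in the direction of the field is ΔV = −Ed = -1.87×10⁴ V.
W_field = −qΔV = 7.73×10⁻⁵ J.

7.73×10⁻⁵ J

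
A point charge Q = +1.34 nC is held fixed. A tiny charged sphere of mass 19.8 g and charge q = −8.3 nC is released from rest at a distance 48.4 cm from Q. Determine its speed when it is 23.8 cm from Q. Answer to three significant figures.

Only the electrostatic force acts, so mechanical energy is conserved: ½mv² = U₁ − U₂ = kQq(1/r₁ − 1/r₂).
U₁ − U₂ = (8.99×10⁹ N·m²/C²)(1.34×10⁻⁹ C)(-8.30×10⁻⁹ C)(1/0.484 − 1/0.238) = 2.14×10⁻⁷ J.
v = √(2·2.14×10⁻⁷/0.0198) = 4.64×10⁻³ m/s.

4.64×10⁻³ m/s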